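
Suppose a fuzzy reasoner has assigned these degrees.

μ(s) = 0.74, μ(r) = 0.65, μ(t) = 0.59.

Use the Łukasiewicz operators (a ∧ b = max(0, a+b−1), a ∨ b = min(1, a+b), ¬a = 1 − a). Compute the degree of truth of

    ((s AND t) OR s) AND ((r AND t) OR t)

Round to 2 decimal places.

s AND t = max(0, a+b−1) on (0.74, 0.59) = 0.33
(s AND t) OR s = min(1, a+b) on (0.33, 0.74) = 1.00
r AND t = max(0, a+b−1) on (0.65, 0.59) = 0.24
(r AND t) OR t = min(1, a+b) on (0.24, 0.59) = 0.83
((s AND t) OR s) AND ((r AND t) OR t) = max(0, a+b−1) on (1.00, 0.83) = 0.83

0.83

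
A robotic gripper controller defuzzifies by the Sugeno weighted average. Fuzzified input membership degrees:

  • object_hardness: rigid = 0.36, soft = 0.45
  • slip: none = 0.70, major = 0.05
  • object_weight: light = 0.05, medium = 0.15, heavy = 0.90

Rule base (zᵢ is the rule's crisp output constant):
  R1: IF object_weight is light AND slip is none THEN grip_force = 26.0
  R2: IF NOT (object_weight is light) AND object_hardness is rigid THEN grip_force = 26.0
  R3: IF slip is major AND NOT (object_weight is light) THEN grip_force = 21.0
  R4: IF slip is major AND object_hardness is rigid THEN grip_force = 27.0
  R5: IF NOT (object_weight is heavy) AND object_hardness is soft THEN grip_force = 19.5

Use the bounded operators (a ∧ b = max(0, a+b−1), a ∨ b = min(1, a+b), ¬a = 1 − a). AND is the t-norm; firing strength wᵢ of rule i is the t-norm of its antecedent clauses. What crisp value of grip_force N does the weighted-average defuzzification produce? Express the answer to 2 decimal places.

R1 (z=26.0): light=0.05, none=0.70; AND[max(0, a+b−1)] → w = 0.00
R2 (z=26.0): ¬light=1−0.05=0.95, rigid=0.36; AND[max(0, a+b−1)] → w = 0.31
R3 (z=21.0): major=0.05, ¬light=1−0.05=0.95; AND[max(0, a+b−1)] → w = 0.00
R4 (z=27.0): major=0.05, rigid=0.36; AND[max(0, a+b−1)] → w = 0.00
R5 (z=19.5): ¬heavy=1−0.90=0.10, soft=0.45; AND[max(0, a+b−1)] → w = 0.00
Weighted average = (0.00·26.0 + 0.31·26.0 + 0.00·21.0 + 0.00·27.0 + 0.00·19.5) / (0.00 + 0.31 + 0.00 + 0.00 + 0.00)
  = 8.0600 / 0.3100 = 26.00

26.00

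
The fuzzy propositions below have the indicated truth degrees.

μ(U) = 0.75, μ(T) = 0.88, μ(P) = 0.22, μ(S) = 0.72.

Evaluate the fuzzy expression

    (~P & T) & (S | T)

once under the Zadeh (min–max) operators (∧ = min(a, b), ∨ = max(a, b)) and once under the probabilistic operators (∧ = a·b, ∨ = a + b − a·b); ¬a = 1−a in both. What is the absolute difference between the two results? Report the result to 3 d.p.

Under Zadeh (min–max):
  ~P = 1 − 0.22 = 0.78
  ~P & T = min(a, b) on (0.78, 0.88) = 0.78
  S | T = max(a, b) on (0.72, 0.88) = 0.88
  (~P & T) & (S | T) = min(a, b) on (0.78, 0.88) = 0.78
  → value = 0.7800
Under probabilistic:
  ~P = 1 − 0.2200 = 0.7800
  ~P & T = a·b on (0.7800, 0.8800) = 0.6864
  S | T = a + b − a·b on (0.7200, 0.8800) = 0.9664
  (~P & T) & (S | T) = a·b on (0.6864, 0.9664) = 0.6633
  → value = 0.6633
|0.7800 − 0.6633| = 0.117

0.117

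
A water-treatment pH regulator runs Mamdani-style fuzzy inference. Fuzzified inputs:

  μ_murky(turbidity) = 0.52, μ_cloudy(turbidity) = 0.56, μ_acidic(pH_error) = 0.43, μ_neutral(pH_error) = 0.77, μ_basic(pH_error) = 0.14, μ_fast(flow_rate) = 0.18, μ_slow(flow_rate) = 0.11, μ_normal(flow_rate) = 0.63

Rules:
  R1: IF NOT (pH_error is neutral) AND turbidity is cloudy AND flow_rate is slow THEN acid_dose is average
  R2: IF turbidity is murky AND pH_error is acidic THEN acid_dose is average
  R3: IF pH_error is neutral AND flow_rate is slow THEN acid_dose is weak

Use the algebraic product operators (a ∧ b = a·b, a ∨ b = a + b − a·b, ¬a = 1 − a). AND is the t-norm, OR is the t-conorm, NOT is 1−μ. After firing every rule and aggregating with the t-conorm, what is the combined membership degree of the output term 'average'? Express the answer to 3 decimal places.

R1: ¬neutral=1−0.77=0.23, cloudy=0.56, slow=0.11; AND[a·b] → w = 0.0142
R2: murky=0.52, acidic=0.43; AND[a·b] → w = 0.2236
R3: neutral=0.77, slow=0.11; AND[a·b] → w = 0.0847
Rules with consequent 'average': {R1, R2} → strengths 0.0142, 0.2236
Aggregate via t-conorm [a + b − a·b]: 0.2346

0.235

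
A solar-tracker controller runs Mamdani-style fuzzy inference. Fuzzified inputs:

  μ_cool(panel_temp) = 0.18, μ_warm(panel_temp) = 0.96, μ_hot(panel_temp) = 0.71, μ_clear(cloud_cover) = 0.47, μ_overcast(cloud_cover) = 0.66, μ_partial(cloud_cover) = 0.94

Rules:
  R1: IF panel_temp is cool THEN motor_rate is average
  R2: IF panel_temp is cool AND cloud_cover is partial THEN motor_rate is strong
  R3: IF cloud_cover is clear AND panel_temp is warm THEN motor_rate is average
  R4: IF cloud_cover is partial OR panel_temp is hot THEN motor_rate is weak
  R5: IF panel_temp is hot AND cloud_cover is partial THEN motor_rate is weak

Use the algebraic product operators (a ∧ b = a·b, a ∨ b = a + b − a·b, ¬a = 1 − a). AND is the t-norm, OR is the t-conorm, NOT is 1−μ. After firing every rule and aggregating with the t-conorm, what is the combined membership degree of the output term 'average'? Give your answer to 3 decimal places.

R1: cool=0.18 → w = 0.1800
R2: cool=0.18, partial=0.94; AND[a·b] → w = 0.1692
R3: clear=0.47, warm=0.96; AND[a·b] → w = 0.4512
R4: partial=0.94, hot=0.71; OR[a + b − a·b] → w = 0.9826
R5: hot=0.71, partial=0.94; AND[a·b] → w = 0.6674
Rules with consequent 'average': {R1, R3} → strengths 0.1800, 0.4512
Aggregate via t-conorm [a + b − a·b]: 0.5500

0.550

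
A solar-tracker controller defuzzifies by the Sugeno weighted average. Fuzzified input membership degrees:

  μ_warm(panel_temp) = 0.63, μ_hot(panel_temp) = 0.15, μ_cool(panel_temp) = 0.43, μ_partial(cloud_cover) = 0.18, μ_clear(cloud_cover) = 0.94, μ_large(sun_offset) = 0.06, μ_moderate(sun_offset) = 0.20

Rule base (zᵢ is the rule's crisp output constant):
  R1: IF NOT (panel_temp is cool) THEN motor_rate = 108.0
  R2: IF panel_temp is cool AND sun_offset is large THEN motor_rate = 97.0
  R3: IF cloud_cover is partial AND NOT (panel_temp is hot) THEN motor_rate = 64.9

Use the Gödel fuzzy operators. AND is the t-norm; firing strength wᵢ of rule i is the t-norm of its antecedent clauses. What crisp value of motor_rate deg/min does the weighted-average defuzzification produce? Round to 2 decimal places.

R1 (z=108.0): ¬cool=1−0.43=0.57 → w = 0.57
R2 (z=97.0): cool=0.43, large=0.06; AND[min(a, b)] → w = 0.06
R3 (z=64.9): partial=0.18, ¬hot=1−0.15=0.85; AND[min(a, b)] → w = 0.18
Weighted average = (0.57·108.0 + 0.06·97.0 + 0.18·64.9) / (0.57 + 0.06 + 0.18)
  = 79.0620 / 0.8100 = 97.61

97.61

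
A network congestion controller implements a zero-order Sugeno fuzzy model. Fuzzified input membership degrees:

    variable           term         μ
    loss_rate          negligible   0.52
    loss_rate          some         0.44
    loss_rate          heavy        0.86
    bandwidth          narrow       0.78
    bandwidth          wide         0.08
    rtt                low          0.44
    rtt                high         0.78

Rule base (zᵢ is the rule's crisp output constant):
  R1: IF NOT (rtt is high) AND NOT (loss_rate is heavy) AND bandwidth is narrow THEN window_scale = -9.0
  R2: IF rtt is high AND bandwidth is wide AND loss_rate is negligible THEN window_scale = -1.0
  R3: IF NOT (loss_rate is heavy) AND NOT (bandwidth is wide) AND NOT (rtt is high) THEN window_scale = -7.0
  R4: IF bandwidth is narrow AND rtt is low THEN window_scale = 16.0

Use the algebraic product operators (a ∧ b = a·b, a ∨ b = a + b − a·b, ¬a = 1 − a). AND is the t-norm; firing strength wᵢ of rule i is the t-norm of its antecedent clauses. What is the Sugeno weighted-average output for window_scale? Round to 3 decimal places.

11.785

R1 (z=-9.0): ¬high=1−0.78=0.22, ¬heavy=1−0.86=0.14, narrow=0.78; AND[a·b] → w = 0.0240
R2 (z=-1.0): high=0.78, wide=0.08, negligible=0.52; AND[a·b] → w = 0.0324
R3 (z=-7.0): ¬heavy=1−0.86=0.14, ¬wide=1−0.08=0.92, ¬high=1−0.78=0.22; AND[a·b] → w = 0.0283
R4 (z=16.0): narrow=0.78, low=0.44; AND[a·b] → w = 0.3432
Weighted average = (0.0240·-9.0 + 0.0324·-1.0 + 0.0283·-7.0 + 0.3432·16.0) / (0.0240 + 0.0324 + 0.0283 + 0.3432)
  = 5.0442 / 0.4280 = 11.785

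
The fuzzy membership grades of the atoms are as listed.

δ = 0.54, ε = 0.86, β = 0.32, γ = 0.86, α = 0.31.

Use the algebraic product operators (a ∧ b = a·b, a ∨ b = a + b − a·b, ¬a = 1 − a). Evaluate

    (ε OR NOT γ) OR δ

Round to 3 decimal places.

NOT γ = 1 − 0.8600 = 0.1400
ε OR NOT γ = a + b − a·b on (0.8600, 0.1400) = 0.8796
(ε OR NOT γ) OR δ = a + b − a·b on (0.8796, 0.5400) = 0.9446

0.945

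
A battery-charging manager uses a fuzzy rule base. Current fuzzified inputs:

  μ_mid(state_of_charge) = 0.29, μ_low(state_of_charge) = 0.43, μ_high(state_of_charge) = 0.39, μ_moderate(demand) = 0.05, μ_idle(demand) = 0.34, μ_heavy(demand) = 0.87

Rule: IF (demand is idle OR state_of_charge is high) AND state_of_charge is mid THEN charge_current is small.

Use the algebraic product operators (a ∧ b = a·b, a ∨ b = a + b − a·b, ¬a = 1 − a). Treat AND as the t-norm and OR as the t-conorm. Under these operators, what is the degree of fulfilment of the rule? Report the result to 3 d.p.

0.173

firing strength: (idle=0.34 OR high=0.39) = 0.5974; AND[a·b] with mid=0.29 → w = 0.1732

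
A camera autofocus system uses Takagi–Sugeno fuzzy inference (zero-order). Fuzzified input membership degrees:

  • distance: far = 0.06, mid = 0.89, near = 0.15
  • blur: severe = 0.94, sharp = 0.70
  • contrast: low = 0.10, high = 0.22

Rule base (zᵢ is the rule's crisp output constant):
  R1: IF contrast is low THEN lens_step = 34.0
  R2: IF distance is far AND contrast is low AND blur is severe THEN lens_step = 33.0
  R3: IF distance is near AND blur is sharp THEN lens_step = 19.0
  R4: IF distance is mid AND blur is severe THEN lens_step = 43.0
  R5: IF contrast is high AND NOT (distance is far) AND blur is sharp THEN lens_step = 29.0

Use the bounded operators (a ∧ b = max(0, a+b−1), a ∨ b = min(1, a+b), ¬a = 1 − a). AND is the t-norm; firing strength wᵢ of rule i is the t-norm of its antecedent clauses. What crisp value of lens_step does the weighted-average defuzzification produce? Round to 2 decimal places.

42.03

R1 (z=34.0): low=0.10 → w = 0.10
R2 (z=33.0): far=0.06, low=0.10, severe=0.94; AND[max(0, a+b−1)] → w = 0.00
R3 (z=19.0): near=0.15, sharp=0.70; AND[max(0, a+b−1)] → w = 0.00
R4 (z=43.0): mid=0.89, severe=0.94; AND[max(0, a+b−1)] → w = 0.83
R5 (z=29.0): high=0.22, ¬far=1−0.06=0.94, sharp=0.70; AND[max(0, a+b−1)] → w = 0.00
Weighted average = (0.10·34.0 + 0.00·33.0 + 0.00·19.0 + 0.83·43.0 + 0.00·29.0) / (0.10 + 0.00 + 0.00 + 0.83 + 0.00)
  = 39.0900 / 0.9300 = 42.03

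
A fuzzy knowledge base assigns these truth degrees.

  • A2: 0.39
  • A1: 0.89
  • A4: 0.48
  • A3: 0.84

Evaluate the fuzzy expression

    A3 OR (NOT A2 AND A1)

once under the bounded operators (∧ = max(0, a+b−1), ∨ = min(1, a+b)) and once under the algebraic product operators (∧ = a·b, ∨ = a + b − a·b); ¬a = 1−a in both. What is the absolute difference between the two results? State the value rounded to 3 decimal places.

0.073

Under bounded:
  NOT A2 = 1 − 0.39 = 0.61
  NOT A2 AND A1 = max(0, a+b−1) on (0.61, 0.89) = 0.50
  A3 OR (NOT A2 AND A1) = min(1, a+b) on (0.84, 0.50) = 1.00
  → value = 1.0000
Under algebraic product:
  NOT A2 = 1 − 0.3900 = 0.6100
  NOT A2 AND A1 = a·b on (0.6100, 0.8900) = 0.5429
  A3 OR (NOT A2 AND A1) = a + b − a·b on (0.8400, 0.5429) = 0.9269
  → value = 0.9269
|1.0000 − 0.9269| = 0.073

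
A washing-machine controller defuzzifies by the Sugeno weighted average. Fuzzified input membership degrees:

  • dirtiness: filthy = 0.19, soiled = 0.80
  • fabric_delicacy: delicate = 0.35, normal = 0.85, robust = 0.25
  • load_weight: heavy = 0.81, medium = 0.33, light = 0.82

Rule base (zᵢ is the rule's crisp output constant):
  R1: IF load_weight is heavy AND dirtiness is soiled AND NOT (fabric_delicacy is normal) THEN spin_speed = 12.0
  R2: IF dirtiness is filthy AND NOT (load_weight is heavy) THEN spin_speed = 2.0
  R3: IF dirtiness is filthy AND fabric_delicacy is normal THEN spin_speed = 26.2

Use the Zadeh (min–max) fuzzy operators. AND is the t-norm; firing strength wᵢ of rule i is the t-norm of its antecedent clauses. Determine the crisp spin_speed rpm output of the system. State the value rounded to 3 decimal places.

13.506

R1 (z=12.0): heavy=0.81, soiled=0.80, ¬normal=1−0.85=0.15; AND[min(a, b)] → w = 0.15
R2 (z=2.0): filthy=0.19, ¬heavy=1−0.81=0.19; AND[min(a, b)] → w = 0.19
R3 (z=26.2): filthy=0.19, normal=0.85; AND[min(a, b)] → w = 0.19
Weighted average = (0.15·12.0 + 0.19·2.0 + 0.19·26.2) / (0.15 + 0.19 + 0.19)
  = 7.1580 / 0.5300 = 13.506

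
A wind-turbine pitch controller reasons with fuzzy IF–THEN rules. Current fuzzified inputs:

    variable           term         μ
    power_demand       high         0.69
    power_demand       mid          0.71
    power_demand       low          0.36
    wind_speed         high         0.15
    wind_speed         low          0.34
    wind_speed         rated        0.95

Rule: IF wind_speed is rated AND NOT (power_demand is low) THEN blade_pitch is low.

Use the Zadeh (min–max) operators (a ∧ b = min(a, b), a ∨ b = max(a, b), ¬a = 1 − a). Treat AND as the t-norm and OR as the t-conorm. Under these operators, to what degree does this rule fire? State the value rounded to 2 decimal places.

firing strength: rated=0.95, ¬low=1−0.36=0.64; AND[min(a, b)] → w = 0.64

0.64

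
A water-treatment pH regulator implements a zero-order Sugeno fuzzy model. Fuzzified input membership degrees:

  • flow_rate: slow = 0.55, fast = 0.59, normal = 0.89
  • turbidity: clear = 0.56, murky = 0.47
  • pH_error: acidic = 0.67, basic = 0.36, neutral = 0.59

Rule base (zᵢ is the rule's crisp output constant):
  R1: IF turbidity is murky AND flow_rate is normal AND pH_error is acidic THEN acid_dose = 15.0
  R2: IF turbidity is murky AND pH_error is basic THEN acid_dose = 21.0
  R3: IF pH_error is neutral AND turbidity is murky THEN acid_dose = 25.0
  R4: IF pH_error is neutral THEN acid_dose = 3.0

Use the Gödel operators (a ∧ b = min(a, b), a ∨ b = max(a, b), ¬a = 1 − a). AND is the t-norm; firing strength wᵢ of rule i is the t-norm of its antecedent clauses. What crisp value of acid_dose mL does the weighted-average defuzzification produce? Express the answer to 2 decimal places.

R1 (z=15.0): murky=0.47, normal=0.89, acidic=0.67; AND[min(a, b)] → w = 0.47
R2 (z=21.0): murky=0.47, basic=0.36; AND[min(a, b)] → w = 0.36
R3 (z=25.0): neutral=0.59, murky=0.47; AND[min(a, b)] → w = 0.47
R4 (z=3.0): neutral=0.59 → w = 0.59
Weighted average = (0.47·15.0 + 0.36·21.0 + 0.47·25.0 + 0.59·3.0) / (0.47 + 0.36 + 0.47 + 0.59)
  = 28.1300 / 1.8900 = 14.88

14.88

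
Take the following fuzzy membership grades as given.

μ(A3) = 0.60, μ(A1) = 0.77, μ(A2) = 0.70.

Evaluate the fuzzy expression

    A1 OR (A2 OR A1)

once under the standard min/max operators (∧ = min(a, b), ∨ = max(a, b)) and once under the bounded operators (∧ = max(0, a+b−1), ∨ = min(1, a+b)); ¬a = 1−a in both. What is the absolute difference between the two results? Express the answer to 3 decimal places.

Under standard min/max:
  A2 OR A1 = max(a, b) on (0.70, 0.77) = 0.77
  A1 OR (A2 OR A1) = max(a, b) on (0.77, 0.77) = 0.77
  → value = 0.7700
Under bounded:
  A2 OR A1 = min(1, a+b) on (0.70, 0.77) = 1.00
  A1 OR (A2 OR A1) = min(1, a+b) on (0.77, 1.00) = 1.00
  → value = 1.0000
|0.7700 − 1.0000| = 0.230

0.230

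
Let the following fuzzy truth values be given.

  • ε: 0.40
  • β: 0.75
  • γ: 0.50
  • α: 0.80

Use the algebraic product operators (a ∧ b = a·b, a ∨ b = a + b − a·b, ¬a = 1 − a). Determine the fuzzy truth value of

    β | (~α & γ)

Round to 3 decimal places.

0.775

~α = 1 − 0.8000 = 0.2000
~α & γ = a·b on (0.2000, 0.5000) = 0.1000
β | (~α & γ) = a + b − a·b on (0.7500, 0.1000) = 0.7750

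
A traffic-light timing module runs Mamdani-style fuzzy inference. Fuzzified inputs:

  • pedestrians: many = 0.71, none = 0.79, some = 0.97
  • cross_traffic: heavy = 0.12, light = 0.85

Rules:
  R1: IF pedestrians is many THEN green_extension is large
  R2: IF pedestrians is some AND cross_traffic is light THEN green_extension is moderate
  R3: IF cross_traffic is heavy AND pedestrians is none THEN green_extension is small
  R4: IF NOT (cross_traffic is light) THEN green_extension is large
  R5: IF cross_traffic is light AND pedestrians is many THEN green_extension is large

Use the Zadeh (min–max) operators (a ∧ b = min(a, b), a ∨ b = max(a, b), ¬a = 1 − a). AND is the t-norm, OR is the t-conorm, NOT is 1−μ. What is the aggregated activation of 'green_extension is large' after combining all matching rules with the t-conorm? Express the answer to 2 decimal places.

R1: many=0.71 → w = 0.71
R2: some=0.97, light=0.85; AND[min(a, b)] → w = 0.85
R3: heavy=0.12, none=0.79; AND[min(a, b)] → w = 0.12
R4: ¬light=1−0.85=0.15 → w = 0.15
R5: light=0.85, many=0.71; AND[min(a, b)] → w = 0.71
Rules with consequent 'large': {R1, R4, R5} → strengths 0.71, 0.15, 0.71
Aggregate via t-conorm [max(a, b)]: 0.71

0.71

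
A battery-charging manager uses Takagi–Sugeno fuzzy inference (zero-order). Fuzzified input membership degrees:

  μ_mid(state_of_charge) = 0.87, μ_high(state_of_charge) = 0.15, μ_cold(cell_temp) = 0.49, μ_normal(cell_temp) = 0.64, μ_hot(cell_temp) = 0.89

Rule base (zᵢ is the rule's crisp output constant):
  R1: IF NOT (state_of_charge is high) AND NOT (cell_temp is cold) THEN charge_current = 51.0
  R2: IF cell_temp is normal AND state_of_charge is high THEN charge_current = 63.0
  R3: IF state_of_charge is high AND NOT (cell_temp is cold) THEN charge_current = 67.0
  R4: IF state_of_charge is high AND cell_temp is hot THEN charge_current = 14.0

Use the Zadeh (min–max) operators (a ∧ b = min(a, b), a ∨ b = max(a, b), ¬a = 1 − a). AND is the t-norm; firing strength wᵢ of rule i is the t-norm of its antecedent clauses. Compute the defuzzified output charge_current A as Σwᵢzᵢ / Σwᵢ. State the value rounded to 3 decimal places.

49.594

R1 (z=51.0): ¬high=1−0.15=0.85, ¬cold=1−0.49=0.51; AND[min(a, b)] → w = 0.51
R2 (z=63.0): normal=0.64, high=0.15; AND[min(a, b)] → w = 0.15
R3 (z=67.0): high=0.15, ¬cold=1−0.49=0.51; AND[min(a, b)] → w = 0.15
R4 (z=14.0): high=0.15, hot=0.89; AND[min(a, b)] → w = 0.15
Weighted average = (0.51·51.0 + 0.15·63.0 + 0.15·67.0 + 0.15·14.0) / (0.51 + 0.15 + 0.15 + 0.15)
  = 47.6100 / 0.9600 = 49.594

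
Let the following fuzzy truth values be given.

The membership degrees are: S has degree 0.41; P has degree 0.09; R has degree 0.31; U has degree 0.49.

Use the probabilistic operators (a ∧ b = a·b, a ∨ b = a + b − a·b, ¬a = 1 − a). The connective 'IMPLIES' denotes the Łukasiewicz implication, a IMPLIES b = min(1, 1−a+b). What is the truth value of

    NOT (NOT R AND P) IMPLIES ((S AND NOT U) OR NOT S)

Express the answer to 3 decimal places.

NOT R = 1 − 0.3100 = 0.6900
NOT R AND P = a·b on (0.6900, 0.0900) = 0.0621
NOT (NOT R AND P) = 1 − 0.0621 = 0.9379
NOT U = 1 − 0.4900 = 0.5100
S AND NOT U = a·b on (0.4100, 0.5100) = 0.2091
NOT S = 1 − 0.4100 = 0.5900
(S AND NOT U) OR NOT S = a + b − a·b on (0.2091, 0.5900) = 0.6757
NOT (NOT R AND P) IMPLIES ((S AND NOT U) OR NOT S)  [Łukasiewicz: min(1, 1−a+b)] with a=0.9379, b=0.6757 → 0.7378

0.738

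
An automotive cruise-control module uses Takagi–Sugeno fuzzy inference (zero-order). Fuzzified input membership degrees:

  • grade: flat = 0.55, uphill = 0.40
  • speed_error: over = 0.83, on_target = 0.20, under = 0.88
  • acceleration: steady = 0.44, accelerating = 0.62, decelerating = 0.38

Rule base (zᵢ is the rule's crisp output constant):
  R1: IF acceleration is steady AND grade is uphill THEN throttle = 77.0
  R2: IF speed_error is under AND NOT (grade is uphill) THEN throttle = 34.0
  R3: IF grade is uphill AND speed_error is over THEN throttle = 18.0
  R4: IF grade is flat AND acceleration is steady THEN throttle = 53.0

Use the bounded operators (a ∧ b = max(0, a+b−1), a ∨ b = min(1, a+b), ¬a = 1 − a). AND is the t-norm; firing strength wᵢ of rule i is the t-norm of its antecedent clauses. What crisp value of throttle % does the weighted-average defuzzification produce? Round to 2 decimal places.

R1 (z=77.0): steady=0.44, uphill=0.40; AND[max(0, a+b−1)] → w = 0.00
R2 (z=34.0): under=0.88, ¬uphill=1−0.40=0.60; AND[max(0, a+b−1)] → w = 0.48
R3 (z=18.0): uphill=0.40, over=0.83; AND[max(0, a+b−1)] → w = 0.23
R4 (z=53.0): flat=0.55, steady=0.44; AND[max(0, a+b−1)] → w = 0.00
Weighted average = (0.00·77.0 + 0.48·34.0 + 0.23·18.0 + 0.00·53.0) / (0.00 + 0.48 + 0.23 + 0.00)
  = 20.4600 / 0.7100 = 28.82

28.82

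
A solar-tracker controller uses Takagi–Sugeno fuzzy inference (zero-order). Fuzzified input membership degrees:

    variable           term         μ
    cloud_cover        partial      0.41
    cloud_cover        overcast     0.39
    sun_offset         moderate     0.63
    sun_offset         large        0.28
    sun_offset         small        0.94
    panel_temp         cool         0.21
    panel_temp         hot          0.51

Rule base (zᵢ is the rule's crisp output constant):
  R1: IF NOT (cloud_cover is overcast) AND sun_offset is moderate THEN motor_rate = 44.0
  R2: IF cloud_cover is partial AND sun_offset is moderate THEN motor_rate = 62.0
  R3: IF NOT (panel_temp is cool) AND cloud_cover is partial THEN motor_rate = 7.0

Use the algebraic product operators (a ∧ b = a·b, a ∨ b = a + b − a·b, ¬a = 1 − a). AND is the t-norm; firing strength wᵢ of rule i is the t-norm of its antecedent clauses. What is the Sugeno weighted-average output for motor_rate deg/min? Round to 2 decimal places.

36.41

R1 (z=44.0): ¬overcast=1−0.39=0.61, moderate=0.63; AND[a·b] → w = 0.3843
R2 (z=62.0): partial=0.41, moderate=0.63; AND[a·b] → w = 0.2583
R3 (z=7.0): ¬cool=1−0.21=0.79, partial=0.41; AND[a·b] → w = 0.3239
Weighted average = (0.3843·44.0 + 0.2583·62.0 + 0.3239·7.0) / (0.3843 + 0.2583 + 0.3239)
  = 35.1911 / 0.9665 = 36.41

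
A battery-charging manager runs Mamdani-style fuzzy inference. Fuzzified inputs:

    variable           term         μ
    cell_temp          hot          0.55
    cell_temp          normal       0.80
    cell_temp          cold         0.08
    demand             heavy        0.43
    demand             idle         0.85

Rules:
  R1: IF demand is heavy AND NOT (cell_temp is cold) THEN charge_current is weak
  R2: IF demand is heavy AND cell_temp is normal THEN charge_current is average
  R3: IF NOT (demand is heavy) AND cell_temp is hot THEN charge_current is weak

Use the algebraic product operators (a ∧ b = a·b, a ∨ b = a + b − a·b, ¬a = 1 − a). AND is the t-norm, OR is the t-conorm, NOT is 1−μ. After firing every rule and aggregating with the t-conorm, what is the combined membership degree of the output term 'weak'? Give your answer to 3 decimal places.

R1: heavy=0.43, ¬cold=1−0.08=0.92; AND[a·b] → w = 0.3956
R2: heavy=0.43, normal=0.80; AND[a·b] → w = 0.3440
R3: ¬heavy=1−0.43=0.57, hot=0.55; AND[a·b] → w = 0.3135
Rules with consequent 'weak': {R1, R3} → strengths 0.3956, 0.3135
Aggregate via t-conorm [a + b − a·b]: 0.5851

0.585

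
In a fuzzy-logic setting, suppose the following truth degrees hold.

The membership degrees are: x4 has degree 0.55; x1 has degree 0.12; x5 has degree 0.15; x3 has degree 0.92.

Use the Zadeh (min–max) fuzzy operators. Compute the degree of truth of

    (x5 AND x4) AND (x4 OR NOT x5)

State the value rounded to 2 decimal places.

0.15

x5 AND x4 = min(a, b) on (0.15, 0.55) = 0.15
NOT x5 = 1 − 0.15 = 0.85
x4 OR NOT x5 = max(a, b) on (0.55, 0.85) = 0.85
(x5 AND x4) AND (x4 OR NOT x5) = min(a, b) on (0.15, 0.85) = 0.15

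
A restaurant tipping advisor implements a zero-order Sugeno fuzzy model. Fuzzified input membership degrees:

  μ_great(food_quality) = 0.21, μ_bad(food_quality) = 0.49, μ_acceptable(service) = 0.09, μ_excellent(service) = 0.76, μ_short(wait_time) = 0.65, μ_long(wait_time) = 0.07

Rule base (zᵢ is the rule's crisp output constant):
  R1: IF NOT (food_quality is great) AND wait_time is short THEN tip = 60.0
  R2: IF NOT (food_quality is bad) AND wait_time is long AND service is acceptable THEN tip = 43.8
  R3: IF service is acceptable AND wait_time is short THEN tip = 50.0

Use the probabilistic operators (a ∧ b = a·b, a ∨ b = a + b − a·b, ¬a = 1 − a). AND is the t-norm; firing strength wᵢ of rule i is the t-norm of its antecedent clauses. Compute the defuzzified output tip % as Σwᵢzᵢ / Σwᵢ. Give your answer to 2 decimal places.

58.89

R1 (z=60.0): ¬great=1−0.21=0.79, short=0.65; AND[a·b] → w = 0.5135
R2 (z=43.8): ¬bad=1−0.49=0.51, long=0.07, acceptable=0.09; AND[a·b] → w = 0.0032
R3 (z=50.0): acceptable=0.09, short=0.65; AND[a·b] → w = 0.0585
Weighted average = (0.5135·60.0 + 0.0032·43.8 + 0.0585·50.0) / (0.5135 + 0.0032 + 0.0585)
  = 33.8757 / 0.5752 = 58.89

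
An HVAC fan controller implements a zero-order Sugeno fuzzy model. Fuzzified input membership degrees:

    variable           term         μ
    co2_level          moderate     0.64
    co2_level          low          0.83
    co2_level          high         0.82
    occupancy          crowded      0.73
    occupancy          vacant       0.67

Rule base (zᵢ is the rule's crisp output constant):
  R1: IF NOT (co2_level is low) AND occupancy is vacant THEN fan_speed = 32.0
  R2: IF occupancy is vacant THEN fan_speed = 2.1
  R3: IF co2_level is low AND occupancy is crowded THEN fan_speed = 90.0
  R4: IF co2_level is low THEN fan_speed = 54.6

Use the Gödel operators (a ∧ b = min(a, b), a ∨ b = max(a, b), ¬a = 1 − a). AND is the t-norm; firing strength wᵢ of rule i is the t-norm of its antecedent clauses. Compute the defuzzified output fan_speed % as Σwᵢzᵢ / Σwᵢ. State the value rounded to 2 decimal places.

R1 (z=32.0): ¬low=1−0.83=0.17, vacant=0.67; AND[min(a, b)] → w = 0.17
R2 (z=2.1): vacant=0.67 → w = 0.67
R3 (z=90.0): low=0.83, crowded=0.73; AND[min(a, b)] → w = 0.73
R4 (z=54.6): low=0.83 → w = 0.83
Weighted average = (0.17·32.0 + 0.67·2.1 + 0.73·90.0 + 0.83·54.6) / (0.17 + 0.67 + 0.73 + 0.83)
  = 117.8650 / 2.4000 = 49.11

49.11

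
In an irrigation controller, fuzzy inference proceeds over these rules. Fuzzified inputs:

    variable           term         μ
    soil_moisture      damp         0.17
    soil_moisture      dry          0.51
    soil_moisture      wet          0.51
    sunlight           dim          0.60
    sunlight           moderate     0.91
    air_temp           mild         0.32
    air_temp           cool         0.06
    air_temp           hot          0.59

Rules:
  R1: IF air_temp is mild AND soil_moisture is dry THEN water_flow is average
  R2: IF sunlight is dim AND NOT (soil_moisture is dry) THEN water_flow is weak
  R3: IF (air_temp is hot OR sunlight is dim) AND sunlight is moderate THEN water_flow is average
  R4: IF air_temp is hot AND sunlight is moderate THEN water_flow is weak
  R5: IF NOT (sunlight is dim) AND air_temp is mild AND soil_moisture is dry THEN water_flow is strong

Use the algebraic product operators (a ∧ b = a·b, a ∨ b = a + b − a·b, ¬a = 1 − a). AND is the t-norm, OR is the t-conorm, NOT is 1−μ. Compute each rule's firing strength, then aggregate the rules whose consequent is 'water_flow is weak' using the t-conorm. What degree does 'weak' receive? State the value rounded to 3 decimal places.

R1: mild=0.32, dry=0.51; AND[a·b] → w = 0.1632
R2: dim=0.60, ¬dry=1−0.51=0.49; AND[a·b] → w = 0.2940
R3: (hot=0.59 OR dim=0.60) = 0.8360; AND[a·b] with moderate=0.91 → w = 0.7608
R4: hot=0.59, moderate=0.91; AND[a·b] → w = 0.5369
R5: ¬dim=1−0.60=0.40, mild=0.32, dry=0.51; AND[a·b] → w = 0.0653
Rules with consequent 'weak': {R2, R4} → strengths 0.2940, 0.5369
Aggregate via t-conorm [a + b − a·b]: 0.6731

0.673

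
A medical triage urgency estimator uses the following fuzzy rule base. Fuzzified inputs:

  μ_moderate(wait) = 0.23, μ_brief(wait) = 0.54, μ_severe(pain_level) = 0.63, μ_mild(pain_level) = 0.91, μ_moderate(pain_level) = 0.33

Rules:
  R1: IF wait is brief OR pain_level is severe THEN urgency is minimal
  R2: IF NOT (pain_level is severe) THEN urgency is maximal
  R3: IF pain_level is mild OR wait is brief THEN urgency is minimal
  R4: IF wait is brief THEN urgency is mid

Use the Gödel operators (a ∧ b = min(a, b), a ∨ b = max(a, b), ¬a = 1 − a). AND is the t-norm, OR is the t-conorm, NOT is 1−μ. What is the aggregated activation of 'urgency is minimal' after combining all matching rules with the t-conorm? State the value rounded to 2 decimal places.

0.91

R1: brief=0.54, severe=0.63; OR[max(a, b)] → w = 0.63
R2: ¬severe=1−0.63=0.37 → w = 0.37
R3: mild=0.91, brief=0.54; OR[max(a, b)] → w = 0.91
R4: brief=0.54 → w = 0.54
Rules with consequent 'minimal': {R1, R3} → strengths 0.63, 0.91
Aggregate via t-conorm [max(a, b)]: 0.91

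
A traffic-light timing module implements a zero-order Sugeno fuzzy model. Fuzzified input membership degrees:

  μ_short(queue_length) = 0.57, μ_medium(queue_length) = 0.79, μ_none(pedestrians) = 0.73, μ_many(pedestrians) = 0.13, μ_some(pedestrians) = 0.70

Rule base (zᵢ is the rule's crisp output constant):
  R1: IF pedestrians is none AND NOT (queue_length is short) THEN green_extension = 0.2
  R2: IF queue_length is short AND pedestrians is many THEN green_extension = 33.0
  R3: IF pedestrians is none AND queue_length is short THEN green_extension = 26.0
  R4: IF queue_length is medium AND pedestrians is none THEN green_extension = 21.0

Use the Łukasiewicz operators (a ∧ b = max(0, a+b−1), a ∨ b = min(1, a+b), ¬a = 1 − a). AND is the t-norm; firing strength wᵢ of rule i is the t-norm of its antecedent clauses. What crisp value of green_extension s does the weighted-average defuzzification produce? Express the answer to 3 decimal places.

R1 (z=0.2): none=0.73, ¬short=1−0.57=0.43; AND[max(0, a+b−1)] → w = 0.16
R2 (z=33.0): short=0.57, many=0.13; AND[max(0, a+b−1)] → w = 0.00
R3 (z=26.0): none=0.73, short=0.57; AND[max(0, a+b−1)] → w = 0.30
R4 (z=21.0): medium=0.79, none=0.73; AND[max(0, a+b−1)] → w = 0.52
Weighted average = (0.16·0.2 + 0.00·33.0 + 0.30·26.0 + 0.52·21.0) / (0.16 + 0.00 + 0.30 + 0.52)
  = 18.7520 / 0.9800 = 19.135

19.135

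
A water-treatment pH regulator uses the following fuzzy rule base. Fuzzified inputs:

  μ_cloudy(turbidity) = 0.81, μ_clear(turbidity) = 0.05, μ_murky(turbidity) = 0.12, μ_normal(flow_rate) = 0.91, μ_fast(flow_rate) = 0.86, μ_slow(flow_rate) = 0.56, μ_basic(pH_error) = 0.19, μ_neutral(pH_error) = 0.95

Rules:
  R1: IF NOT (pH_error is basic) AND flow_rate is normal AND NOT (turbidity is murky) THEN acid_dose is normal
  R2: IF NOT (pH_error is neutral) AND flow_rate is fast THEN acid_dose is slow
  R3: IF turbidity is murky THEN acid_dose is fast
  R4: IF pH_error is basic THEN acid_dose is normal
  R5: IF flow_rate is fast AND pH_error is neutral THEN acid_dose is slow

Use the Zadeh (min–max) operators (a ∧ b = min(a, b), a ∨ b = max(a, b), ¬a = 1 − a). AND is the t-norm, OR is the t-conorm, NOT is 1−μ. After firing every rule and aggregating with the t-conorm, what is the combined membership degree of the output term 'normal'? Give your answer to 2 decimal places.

0.81

R1: ¬basic=1−0.19=0.81, normal=0.91, ¬murky=1−0.12=0.88; AND[min(a, b)] → w = 0.81
R2: ¬neutral=1−0.95=0.05, fast=0.86; AND[min(a, b)] → w = 0.05
R3: murky=0.12 → w = 0.12
R4: basic=0.19 → w = 0.19
R5: fast=0.86, neutral=0.95; AND[min(a, b)] → w = 0.86
Rules with consequent 'normal': {R1, R4} → strengths 0.81, 0.19
Aggregate via t-conorm [max(a, b)]: 0.81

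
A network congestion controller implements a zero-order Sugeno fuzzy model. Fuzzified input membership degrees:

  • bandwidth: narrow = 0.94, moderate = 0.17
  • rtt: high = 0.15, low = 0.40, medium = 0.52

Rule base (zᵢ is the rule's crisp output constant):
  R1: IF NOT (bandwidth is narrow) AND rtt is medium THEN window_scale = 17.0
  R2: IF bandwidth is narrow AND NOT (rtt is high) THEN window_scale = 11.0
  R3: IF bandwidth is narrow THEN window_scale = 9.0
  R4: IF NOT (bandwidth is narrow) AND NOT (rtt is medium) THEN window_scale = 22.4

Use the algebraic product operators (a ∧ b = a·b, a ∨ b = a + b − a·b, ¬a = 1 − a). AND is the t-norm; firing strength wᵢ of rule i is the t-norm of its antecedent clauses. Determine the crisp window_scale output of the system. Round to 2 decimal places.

10.24

R1 (z=17.0): ¬narrow=1−0.94=0.06, medium=0.52; AND[a·b] → w = 0.0312
R2 (z=11.0): narrow=0.94, ¬high=1−0.15=0.85; AND[a·b] → w = 0.7990
R3 (z=9.0): narrow=0.94 → w = 0.9400
R4 (z=22.4): ¬narrow=1−0.94=0.06, ¬medium=1−0.52=0.48; AND[a·b] → w = 0.0288
Weighted average = (0.0312·17.0 + 0.7990·11.0 + 0.9400·9.0 + 0.0288·22.4) / (0.0312 + 0.7990 + 0.9400 + 0.0288)
  = 18.4245 / 1.7990 = 10.24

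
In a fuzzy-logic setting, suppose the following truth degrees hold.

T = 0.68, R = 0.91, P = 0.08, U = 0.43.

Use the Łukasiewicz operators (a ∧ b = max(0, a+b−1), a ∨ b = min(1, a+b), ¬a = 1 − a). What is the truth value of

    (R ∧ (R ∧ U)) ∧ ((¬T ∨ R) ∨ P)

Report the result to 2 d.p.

0.25

R ∧ U = max(0, a+b−1) on (0.91, 0.43) = 0.34
R ∧ (R ∧ U) = max(0, a+b−1) on (0.91, 0.34) = 0.25
¬T = 1 − 0.68 = 0.32
¬T ∨ R = min(1, a+b) on (0.32, 0.91) = 1.00
(¬T ∨ R) ∨ P = min(1, a+b) on (1.00, 0.08) = 1.00
(R ∧ (R ∧ U)) ∧ ((¬T ∨ R) ∨ P) = max(0, a+b−1) on (0.25, 1.00) = 0.25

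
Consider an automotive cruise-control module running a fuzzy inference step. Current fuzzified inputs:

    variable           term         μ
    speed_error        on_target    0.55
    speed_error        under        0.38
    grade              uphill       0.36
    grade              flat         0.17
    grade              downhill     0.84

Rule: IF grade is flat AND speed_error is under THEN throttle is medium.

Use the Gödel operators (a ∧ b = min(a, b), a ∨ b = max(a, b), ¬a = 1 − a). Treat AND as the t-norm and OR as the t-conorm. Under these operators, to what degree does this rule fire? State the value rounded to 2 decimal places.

firing strength: flat=0.17, under=0.38; AND[min(a, b)] → w = 0.17

0.17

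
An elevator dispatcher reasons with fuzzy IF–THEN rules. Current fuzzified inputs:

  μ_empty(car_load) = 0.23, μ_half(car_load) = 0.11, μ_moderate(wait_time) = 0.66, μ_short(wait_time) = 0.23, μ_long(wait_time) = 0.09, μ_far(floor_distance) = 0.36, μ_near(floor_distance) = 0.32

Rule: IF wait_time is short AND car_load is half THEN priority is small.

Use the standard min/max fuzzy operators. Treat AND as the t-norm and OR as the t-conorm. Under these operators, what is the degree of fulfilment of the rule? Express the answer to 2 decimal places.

0.11

firing strength: short=0.23, half=0.11; AND[min(a, b)] → w = 0.11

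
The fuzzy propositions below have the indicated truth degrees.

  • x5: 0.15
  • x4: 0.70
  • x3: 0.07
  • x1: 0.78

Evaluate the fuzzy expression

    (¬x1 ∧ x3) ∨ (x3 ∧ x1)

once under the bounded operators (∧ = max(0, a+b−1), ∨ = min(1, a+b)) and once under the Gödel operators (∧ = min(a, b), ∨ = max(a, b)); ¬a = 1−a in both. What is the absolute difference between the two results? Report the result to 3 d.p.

Under bounded:
  ¬x1 = 1 − 0.78 = 0.22
  ¬x1 ∧ x3 = max(0, a+b−1) on (0.22, 0.07) = 0.00
  x3 ∧ x1 = max(0, a+b−1) on (0.07, 0.78) = 0.00
  (¬x1 ∧ x3) ∨ (x3 ∧ x1) = min(1, a+b) on (0.00, 0.00) = 0.00
  → value = 0.0000
Under Gödel:
  ¬x1 = 1 − 0.78 = 0.22
  ¬x1 ∧ x3 = min(a, b) on (0.22, 0.07) = 0.07
  x3 ∧ x1 = min(a, b) on (0.07, 0.78) = 0.07
  (¬x1 ∧ x3) ∨ (x3 ∧ x1) = max(a, b) on (0.07, 0.07) = 0.07
  → value = 0.0700
|0.0000 − 0.0700| = 0.070

0.070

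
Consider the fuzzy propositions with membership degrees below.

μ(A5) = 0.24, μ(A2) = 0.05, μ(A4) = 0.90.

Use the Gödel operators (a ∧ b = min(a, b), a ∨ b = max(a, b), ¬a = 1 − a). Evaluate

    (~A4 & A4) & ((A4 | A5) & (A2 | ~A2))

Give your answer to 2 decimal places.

~A4 = 1 − 0.90 = 0.10
~A4 & A4 = min(a, b) on (0.10, 0.90) = 0.10
A4 | A5 = max(a, b) on (0.90, 0.24) = 0.90
~A2 = 1 − 0.05 = 0.95
A2 | ~A2 = max(a, b) on (0.05, 0.95) = 0.95
(A4 | A5) & (A2 | ~A2) = min(a, b) on (0.90, 0.95) = 0.90
(~A4 & A4) & ((A4 | A5) & (A2 | ~A2)) = min(a, b) on (0.10, 0.90) = 0.10

0.10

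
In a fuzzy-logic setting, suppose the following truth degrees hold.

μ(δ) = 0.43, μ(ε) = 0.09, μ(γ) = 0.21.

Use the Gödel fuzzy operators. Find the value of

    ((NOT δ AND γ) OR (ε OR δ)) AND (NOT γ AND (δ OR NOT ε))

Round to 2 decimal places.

0.43

NOT δ = 1 − 0.43 = 0.57
NOT δ AND γ = min(a, b) on (0.57, 0.21) = 0.21
ε OR δ = max(a, b) on (0.09, 0.43) = 0.43
(NOT δ AND γ) OR (ε OR δ) = max(a, b) on (0.21, 0.43) = 0.43
NOT γ = 1 − 0.21 = 0.79
NOT ε = 1 − 0.09 = 0.91
δ OR NOT ε = max(a, b) on (0.43, 0.91) = 0.91
NOT γ AND (δ OR NOT ε) = min(a, b) on (0.79, 0.91) = 0.79
((NOT δ AND γ) OR (ε OR δ)) AND (NOT γ AND (δ OR NOT ε)) = min(a, b) on (0.43, 0.79) = 0.43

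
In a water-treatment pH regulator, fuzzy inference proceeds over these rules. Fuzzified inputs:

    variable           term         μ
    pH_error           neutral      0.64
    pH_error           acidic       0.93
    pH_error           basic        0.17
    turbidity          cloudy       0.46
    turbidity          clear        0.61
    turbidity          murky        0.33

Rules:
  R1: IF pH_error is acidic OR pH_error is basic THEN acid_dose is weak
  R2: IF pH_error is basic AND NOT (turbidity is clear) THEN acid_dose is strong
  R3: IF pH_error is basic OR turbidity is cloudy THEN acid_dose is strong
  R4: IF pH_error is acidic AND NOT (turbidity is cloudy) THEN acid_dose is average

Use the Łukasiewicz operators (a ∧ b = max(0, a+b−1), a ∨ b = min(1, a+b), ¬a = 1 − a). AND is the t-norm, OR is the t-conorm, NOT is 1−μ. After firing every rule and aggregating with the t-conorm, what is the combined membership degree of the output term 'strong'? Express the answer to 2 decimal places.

0.63

R1: acidic=0.93, basic=0.17; OR[min(1, a+b)] → w = 1.00
R2: basic=0.17, ¬clear=1−0.61=0.39; AND[max(0, a+b−1)] → w = 0.00
R3: basic=0.17, cloudy=0.46; OR[min(1, a+b)] → w = 0.63
R4: acidic=0.93, ¬cloudy=1−0.46=0.54; AND[max(0, a+b−1)] → w = 0.47
Rules with consequent 'strong': {R2, R3} → strengths 0.00, 0.63
Aggregate via t-conorm [min(1, a+b)]: 0.63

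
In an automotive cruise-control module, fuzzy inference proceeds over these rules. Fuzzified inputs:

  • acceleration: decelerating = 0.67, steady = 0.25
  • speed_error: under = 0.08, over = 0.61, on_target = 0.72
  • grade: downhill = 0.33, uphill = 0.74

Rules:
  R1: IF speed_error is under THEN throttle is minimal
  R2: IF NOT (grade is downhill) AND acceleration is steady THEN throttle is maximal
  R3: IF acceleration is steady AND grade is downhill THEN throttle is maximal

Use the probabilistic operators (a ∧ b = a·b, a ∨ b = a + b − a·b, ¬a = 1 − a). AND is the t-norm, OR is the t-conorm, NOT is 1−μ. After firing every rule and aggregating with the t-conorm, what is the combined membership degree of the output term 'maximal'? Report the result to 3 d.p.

0.236

R1: under=0.08 → w = 0.0800
R2: ¬downhill=1−0.33=0.67, steady=0.25; AND[a·b] → w = 0.1675
R3: steady=0.25, downhill=0.33; AND[a·b] → w = 0.0825
Rules with consequent 'maximal': {R2, R3} → strengths 0.1675, 0.0825
Aggregate via t-conorm [a + b − a·b]: 0.2362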